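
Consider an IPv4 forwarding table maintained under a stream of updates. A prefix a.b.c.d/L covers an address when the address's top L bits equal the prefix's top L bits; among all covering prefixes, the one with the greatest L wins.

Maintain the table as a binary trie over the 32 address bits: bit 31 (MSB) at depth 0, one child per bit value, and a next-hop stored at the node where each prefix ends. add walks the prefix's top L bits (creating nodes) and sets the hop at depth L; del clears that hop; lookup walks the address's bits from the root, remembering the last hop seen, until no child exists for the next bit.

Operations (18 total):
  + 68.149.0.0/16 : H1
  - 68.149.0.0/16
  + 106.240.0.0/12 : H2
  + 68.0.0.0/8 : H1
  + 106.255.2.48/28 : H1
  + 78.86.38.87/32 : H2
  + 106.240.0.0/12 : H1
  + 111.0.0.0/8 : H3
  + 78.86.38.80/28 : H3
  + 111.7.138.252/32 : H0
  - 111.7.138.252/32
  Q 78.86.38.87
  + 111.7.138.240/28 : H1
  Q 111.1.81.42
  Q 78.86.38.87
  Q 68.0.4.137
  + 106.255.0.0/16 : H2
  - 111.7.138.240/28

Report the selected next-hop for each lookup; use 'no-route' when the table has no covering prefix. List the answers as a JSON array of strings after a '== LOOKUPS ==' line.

Process each operation:
  add 68.149.0.0/16 -> H1 at depth 16
  del 68.149.0.0/16 (clear depth 16)
  add 106.240.0.0/12 -> H2 at depth 12
  add 68.0.0.0/8 -> H1 at depth 8
  add 106.255.2.48/28 -> H1 at depth 28
  add 78.86.38.87/32 -> H2 at depth 32
  add 106.240.0.0/12 -> H1 at depth 12
  add 111.0.0.0/8 -> H3 at depth 8
  add 78.86.38.80/28 -> H3 at depth 28
  add 111.7.138.252/32 -> H0 at depth 32
  del 111.7.138.252/32 (clear depth 32)
  lookup 78.86.38.87: bits 01001110010101100010011001010111 walk d0:-→d1:-→d2:-→d3:-→d4:-→d5:-→d6:-→d7:-→d8:-→d9:-→d10:-→d11:-→d12:-→d13:-→d14:-→d15:-→d16:-→d17:-→d18:-→d19:-→d20:-→d21:-→d22:-→d23:-→d24:-→d25:-→d26:-→d27:-→d28:H3→d29:-→d30:-→d31:-→d32:H2 -> H2
  add 111.7.138.240/28 -> H1 at depth 28
  lookup 111.1.81.42: bits 0110111100000 walk d0:-→d1:-→d2:-→d3:-→d4:-→d5:-→d6:-→d7:-→d8:H3→d9:-→d10:-→d11:-→d12:-→d13:- -> H3
  lookup 78.86.38.87: bits 01001110010101100010011001010111 walk d0:-→d1:-→d2:-→d3:-→d4:-→d5:-→d6:-→d7:-→d8:-→d9:-→d10:-→d11:-→d12:-→d13:-→d14:-→d15:-→d16:-→d17:-→d18:-→d19:-→d20:-→d21:-→d22:-→d23:-→d24:-→d25:-→d26:-→d27:-→d28:H3→d29:-→d30:-→d31:-→d32:H2 -> H2
  lookup 68.0.4.137: bits 01000100 walk d0:-→d1:-→d2:-→d3:-→d4:-→d5:-→d6:-→d7:-→d8:H1 -> H1
  add 106.255.0.0/16 -> H2 at depth 16
  del 111.7.138.240/28 (clear depth 28)

== LOOKUPS ==
["H2","H3","H2","H1"]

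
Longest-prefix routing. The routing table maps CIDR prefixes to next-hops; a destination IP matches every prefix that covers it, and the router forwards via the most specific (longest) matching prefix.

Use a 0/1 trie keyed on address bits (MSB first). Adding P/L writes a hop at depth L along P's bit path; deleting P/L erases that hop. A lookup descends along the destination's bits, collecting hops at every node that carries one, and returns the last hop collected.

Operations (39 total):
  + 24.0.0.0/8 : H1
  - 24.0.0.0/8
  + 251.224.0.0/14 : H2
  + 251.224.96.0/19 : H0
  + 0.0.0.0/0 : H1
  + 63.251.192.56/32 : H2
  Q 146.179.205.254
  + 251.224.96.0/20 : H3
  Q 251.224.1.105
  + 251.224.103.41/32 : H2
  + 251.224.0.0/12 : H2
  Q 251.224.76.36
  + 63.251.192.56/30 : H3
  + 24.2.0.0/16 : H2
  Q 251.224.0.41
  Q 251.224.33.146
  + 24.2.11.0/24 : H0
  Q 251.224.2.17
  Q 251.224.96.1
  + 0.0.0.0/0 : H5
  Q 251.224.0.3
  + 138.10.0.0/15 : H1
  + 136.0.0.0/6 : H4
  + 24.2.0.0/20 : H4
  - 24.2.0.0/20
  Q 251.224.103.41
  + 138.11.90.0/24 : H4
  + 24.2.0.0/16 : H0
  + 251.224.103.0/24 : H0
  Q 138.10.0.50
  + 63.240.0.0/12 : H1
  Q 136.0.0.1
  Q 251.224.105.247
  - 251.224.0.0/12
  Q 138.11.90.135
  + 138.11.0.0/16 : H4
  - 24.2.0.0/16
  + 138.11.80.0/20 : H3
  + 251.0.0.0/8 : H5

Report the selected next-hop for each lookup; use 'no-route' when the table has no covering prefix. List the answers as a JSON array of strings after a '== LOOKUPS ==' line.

Process each operation:
  + 24.0.0.0/8 (H1) depth=8
  del 24.0.0.0/8 (clear depth 8)
  + 251.224.0.0/14 (H2) depth=14
  + 251.224.96.0/19 (H0) depth=19
  + 0.0.0.0/0 (H1) depth=0
  + 63.251.192.56/32 (H2) depth=32
  ? 146.179.205.254  path d0:H1→d1:-  best=H1
  + 251.224.96.0/20 (H3) depth=20
  ? 251.224.1.105  path d0:H1→d1:-→d2:-→d3:-→d4:-→d5:-→d6:-→d7:-→d8:-→d9:-→d10:-→d11:-→d12:-→d13:-→d14:H2→d15:-→d16:-→d17:-  best=H2
  + 251.224.103.41/32 (H2) depth=32
  + 251.224.0.0/12 (H2) depth=12
  ? 251.224.76.36  path d0:H1→d1:-→d2:-→d3:-→d4:-→d5:-→d6:-→d7:-→d8:-→d9:-→d10:-→d11:-→d12:H2→d13:-→d14:H2→d15:-→d16:-→d17:-→d18:-  best=H2
  + 63.251.192.56/30 (H3) depth=30
  + 24.2.0.0/16 (H2) depth=16
  ? 251.224.0.41  path d0:H1→d1:-→d2:-→d3:-→d4:-→d5:-→d6:-→d7:-→d8:-→d9:-→d10:-→d11:-→d12:H2→d13:-→d14:H2→d15:-→d16:-→d17:-  best=H2
  ? 251.224.33.146  path d0:H1→d1:-→d2:-→d3:-→d4:-→d5:-→d6:-→d7:-→d8:-→d9:-→d10:-→d11:-→d12:H2→d13:-→d14:H2→d15:-→d16:-→d17:-  best=H2
  + 24.2.11.0/24 (H0) depth=24
  ? 251.224.2.17  path d0:H1→d1:-→d2:-→d3:-→d4:-→d5:-→d6:-→d7:-→d8:-→d9:-→d10:-→d11:-→d12:H2→d13:-→d14:H2→d15:-→d16:-→d17:-  best=H2
  ? 251.224.96.1  path d0:H1→d1:-→d2:-→d3:-→d4:-→d5:-→d6:-→d7:-→d8:-→d9:-→d10:-→d11:-→d12:H2→d13:-→d14:H2→d15:-→d16:-→d17:-→d18:-→d19:H0→d20:H3→d21:-  best=H3
  + 0.0.0.0/0 (H5) depth=0
  ? 251.224.0.3  path d0:H5→d1:-→d2:-→d3:-→d4:-→d5:-→d6:-→d7:-→d8:-→d9:-→d10:-→d11:-→d12:H2→d13:-→d14:H2→d15:-→d16:-→d17:-  best=H2
  + 138.10.0.0/15 (H1) depth=15
  + 136.0.0.0/6 (H4) depth=6
  + 24.2.0.0/20 (H4) depth=20
  del 24.2.0.0/20 (clear depth 20)
  ? 251.224.103.41  path d0:H5→d1:-→d2:-→d3:-→d4:-→d5:-→d6:-→d7:-→d8:-→d9:-→d10:-→d11:-→d12:H2→d13:-→d14:H2→d15:-→d16:-→d17:-→d18:-→d19:H0→d20:H3→d21:-→d22:-→d23:-→d24:-→d25:-→d26:-→d27:-→d28:-→d29:-→d30:-→d31:-→d32:H2  best=H2
  + 138.11.90.0/24 (H4) depth=24
  + 24.2.0.0/16 (H0) depth=16
  + 251.224.103.0/24 (H0) depth=24
  ? 138.10.0.50  path d0:H5→d1:-→d2:-→d3:-→d4:-→d5:-→d6:H4→d7:-→d8:-→d9:-→d10:-→d11:-→d12:-→d13:-→d14:-→d15:H1  best=H1
  + 63.240.0.0/12 (H1) depth=12
  ? 136.0.0.1  path d0:H5→d1:-→d2:-→d3:-→d4:-→d5:-→d6:H4  best=H4
  ? 251.224.105.247  path d0:H5→d1:-→d2:-→d3:-→d4:-→d5:-→d6:-→d7:-→d8:-→d9:-→d10:-→d11:-→d12:H2→d13:-→d14:H2→d15:-→d16:-→d17:-→d18:-→d19:H0→d20:H3  best=H3
  del 251.224.0.0/12 (clear depth 12)
  ? 138.11.90.135  path d0:H5→d1:-→d2:-→d3:-→d4:-→d5:-→d6:H4→d7:-→d8:-→d9:-→d10:-→d11:-→d12:-→d13:-→d14:-→d15:H1→d16:-→d17:-→d18:-→d19:-→d20:-→d21:-→d22:-→d23:-→d24:H4  best=H4
  + 138.11.0.0/16 (H4) depth=16
  del 24.2.0.0/16 (clear depth 16)
  + 138.11.80.0/20 (H3) depth=20
  + 251.0.0.0/8 (H5) depth=8

== LOOKUPS ==
["H1","H2","H2","H2","H2","H2","H3","H2","H2","H1","H4","H3","H4"]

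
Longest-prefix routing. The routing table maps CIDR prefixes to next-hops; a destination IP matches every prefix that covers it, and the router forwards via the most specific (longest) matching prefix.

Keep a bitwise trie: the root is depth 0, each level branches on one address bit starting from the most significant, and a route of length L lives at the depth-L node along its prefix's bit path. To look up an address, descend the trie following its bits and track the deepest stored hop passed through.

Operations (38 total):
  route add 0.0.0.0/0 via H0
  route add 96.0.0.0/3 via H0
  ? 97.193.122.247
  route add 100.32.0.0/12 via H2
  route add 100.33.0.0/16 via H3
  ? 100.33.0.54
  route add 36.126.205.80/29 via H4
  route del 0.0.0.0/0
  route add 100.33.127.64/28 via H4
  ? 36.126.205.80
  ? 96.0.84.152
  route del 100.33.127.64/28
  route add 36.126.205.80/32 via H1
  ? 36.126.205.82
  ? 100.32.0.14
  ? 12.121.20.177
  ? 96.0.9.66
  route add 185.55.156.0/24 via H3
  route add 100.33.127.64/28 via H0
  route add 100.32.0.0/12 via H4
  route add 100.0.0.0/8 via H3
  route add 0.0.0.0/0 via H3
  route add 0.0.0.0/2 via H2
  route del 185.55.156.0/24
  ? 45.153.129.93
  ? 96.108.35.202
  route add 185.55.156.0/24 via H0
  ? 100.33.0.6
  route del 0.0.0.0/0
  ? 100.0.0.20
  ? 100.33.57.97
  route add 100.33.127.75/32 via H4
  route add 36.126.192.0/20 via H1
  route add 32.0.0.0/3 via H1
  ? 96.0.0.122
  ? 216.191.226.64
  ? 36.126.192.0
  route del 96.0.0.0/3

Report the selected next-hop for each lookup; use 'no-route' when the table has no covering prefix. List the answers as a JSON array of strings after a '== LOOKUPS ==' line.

Process each operation:
  add 0.0.0.0/0 -> H0 at depth 0
  add 96.0.0.0/3 -> H0 at depth 3
  ? 97.193.122.247  path d0:H0→d1:-→d2:-→d3:H0  best=H0
  add 100.32.0.0/12 -> H2 at depth 12
  add 100.33.0.0/16 -> H3 at depth 16
  ? 100.33.0.54  path d0:H0→d1:-→d2:-→d3:H0→d4:-→d5:-→d6:-→d7:-→d8:-→d9:-→d10:-→d11:-→d12:H2→d13:-→d14:-→d15:-→d16:H3  best=H3
  add 36.126.205.80/29 -> H4 at depth 29
  del 0.0.0.0/0 (clear depth 0)
  add 100.33.127.64/28 -> H4 at depth 28
  ? 36.126.205.80  path d0:-→d1:-→d2:-→d3:-→d4:-→d5:-→d6:-→d7:-→d8:-→d9:-→d10:-→d11:-→d12:-→d13:-→d14:-→d15:-→d16:-→d17:-→d18:-→d19:-→d20:-→d21:-→d22:-→d23:-→d24:-→d25:-→d26:-→d27:-→d28:-→d29:H4  best=H4
  ? 96.0.84.152  path d0:-→d1:-→d2:-→d3:H0→d4:-→d5:-  best=H0
  del 100.33.127.64/28 (clear depth 28)
  add 36.126.205.80/32 -> H1 at depth 32
  ? 36.126.205.82  path d0:-→d1:-→d2:-→d3:-→d4:-→d5:-→d6:-→d7:-→d8:-→d9:-→d10:-→d11:-→d12:-→d13:-→d14:-→d15:-→d16:-→d17:-→d18:-→d19:-→d20:-→d21:-→d22:-→d23:-→d24:-→d25:-→d26:-→d27:-→d28:-→d29:H4→d30:-  best=H4
  ? 100.32.0.14  path d0:-→d1:-→d2:-→d3:H0→d4:-→d5:-→d6:-→d7:-→d8:-→d9:-→d10:-→d11:-→d12:H2→d13:-→d14:-→d15:-  best=H2
  ? 12.121.20.177  path d0:-→d1:-→d2:-  best=no-route
  ? 96.0.9.66  path d0:-→d1:-→d2:-→d3:H0→d4:-→d5:-  best=H0
  add 185.55.156.0/24 -> H3 at depth 24
  add 100.33.127.64/28 -> H0 at depth 28
  add 100.32.0.0/12 -> H4 at depth 12
  add 100.0.0.0/8 -> H3 at depth 8
  add 0.0.0.0/0 -> H3 at depth 0
  add 0.0.0.0/2 -> H2 at depth 2
  del 185.55.156.0/24 (clear depth 24)
  ? 45.153.129.93  path d0:H3→d1:-→d2:H2→d3:-→d4:-  best=H2
  ? 96.108.35.202  path d0:H3→d1:-→d2:-→d3:H0→d4:-→d5:-  best=H0
  add 185.55.156.0/24 -> H0 at depth 24
  ? 100.33.0.6  path d0:H3→d1:-→d2:-→d3:H0→d4:-→d5:-→d6:-→d7:-→d8:H3→d9:-→d10:-→d11:-→d12:H4→d13:-→d14:-→d15:-→d16:H3→d17:-  best=H3
  del 0.0.0.0/0 (clear depth 0)
  ? 100.0.0.20  path d0:-→d1:-→d2:-→d3:H0→d4:-→d5:-→d6:-→d7:-→d8:H3→d9:-→d10:-  best=H3
  ? 100.33.57.97  path d0:-→d1:-→d2:-→d3:H0→d4:-→d5:-→d6:-→d7:-→d8:H3→d9:-→d10:-→d11:-→d12:H4→d13:-→d14:-→d15:-→d16:H3→d17:-  best=H3
  add 100.33.127.75/32 -> H4 at depth 32
  add 36.126.192.0/20 -> H1 at depth 20
  add 32.0.0.0/3 -> H1 at depth 3
  ? 96.0.0.122  path d0:-→d1:-→d2:-→d3:H0→d4:-→d5:-  best=H0
  ? 216.191.226.64  path d0:-→d1:-  best=no-route
  ? 36.126.192.0  path d0:-→d1:-→d2:H2→d3:H1→d4:-→d5:-→d6:-→d7:-→d8:-→d9:-→d10:-→d11:-→d12:-→d13:-→d14:-→d15:-→d16:-→d17:-→d18:-→d19:-→d20:H1  best=H1
  del 96.0.0.0/3 (clear depth 3)

== LOOKUPS ==
["H0","H3","H4","H0","H4","H2","no-route","H0","H2","H0","H3","H3","H3","H0","no-route","H1"]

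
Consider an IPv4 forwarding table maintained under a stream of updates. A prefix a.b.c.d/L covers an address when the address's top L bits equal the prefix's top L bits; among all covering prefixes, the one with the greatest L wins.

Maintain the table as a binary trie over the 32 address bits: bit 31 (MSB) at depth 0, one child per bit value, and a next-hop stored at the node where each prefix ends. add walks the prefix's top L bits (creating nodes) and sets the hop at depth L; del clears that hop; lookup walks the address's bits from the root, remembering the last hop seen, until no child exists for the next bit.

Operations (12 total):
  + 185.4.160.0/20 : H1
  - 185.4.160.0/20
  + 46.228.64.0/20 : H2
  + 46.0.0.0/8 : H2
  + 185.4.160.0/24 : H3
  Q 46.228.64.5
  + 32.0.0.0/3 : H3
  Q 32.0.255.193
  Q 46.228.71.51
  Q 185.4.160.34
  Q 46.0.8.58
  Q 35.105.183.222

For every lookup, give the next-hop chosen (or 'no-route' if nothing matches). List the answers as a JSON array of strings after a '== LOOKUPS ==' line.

Apply in order:
  add 185.4.160.0/20 -> H1 at depth 20
  del 185.4.160.0/20 (clear depth 20)
  add 46.228.64.0/20 -> H2 at depth 20
  add 46.0.0.0/8 -> H2 at depth 8
  add 185.4.160.0/24 -> H3 at depth 24
  lookup 46.228.64.5: bits 00101110111001000100 walk d0:-→d1:-→d2:-→d3:-→d4:-→d5:-→d6:-→d7:-→d8:H2→d9:-→d10:-→d11:-→d12:-→d13:-→d14:-→d15:-→d16:-→d17:-→d18:-→d19:-→d20:H2 -> H2
  add 32.0.0.0/3 -> H3 at depth 3
  lookup 32.0.255.193: bits 0010 walk d0:-→d1:-→d2:-→d3:H3→d4:- -> H3
  lookup 46.228.71.51: bits 00101110111001000100 walk d0:-→d1:-→d2:-→d3:H3→d4:-→d5:-→d6:-→d7:-→d8:H2→d9:-→d10:-→d11:-→d12:-→d13:-→d14:-→d15:-→d16:-→d17:-→d18:-→d19:-→d20:H2 -> H2
  lookup 185.4.160.34: bits 101110010000010010100000 walk d0:-→d1:-→d2:-→d3:-→d4:-→d5:-→d6:-→d7:-→d8:-→d9:-→d10:-→d11:-→d12:-→d13:-→d14:-→d15:-→d16:-→d17:-→d18:-→d19:-→d20:-→d21:-→d22:-→d23:-→d24:H3 -> H3
  lookup 46.0.8.58: bits 00101110 walk d0:-→d1:-→d2:-→d3:H3→d4:-→d5:-→d6:-→d7:-→d8:H2 -> H2
  lookup 35.105.183.222: bits 0010 walk d0:-→d1:-→d2:-→d3:H3→d4:- -> H3

== LOOKUPS ==
["H2","H3","H2","H3","H2","H3"]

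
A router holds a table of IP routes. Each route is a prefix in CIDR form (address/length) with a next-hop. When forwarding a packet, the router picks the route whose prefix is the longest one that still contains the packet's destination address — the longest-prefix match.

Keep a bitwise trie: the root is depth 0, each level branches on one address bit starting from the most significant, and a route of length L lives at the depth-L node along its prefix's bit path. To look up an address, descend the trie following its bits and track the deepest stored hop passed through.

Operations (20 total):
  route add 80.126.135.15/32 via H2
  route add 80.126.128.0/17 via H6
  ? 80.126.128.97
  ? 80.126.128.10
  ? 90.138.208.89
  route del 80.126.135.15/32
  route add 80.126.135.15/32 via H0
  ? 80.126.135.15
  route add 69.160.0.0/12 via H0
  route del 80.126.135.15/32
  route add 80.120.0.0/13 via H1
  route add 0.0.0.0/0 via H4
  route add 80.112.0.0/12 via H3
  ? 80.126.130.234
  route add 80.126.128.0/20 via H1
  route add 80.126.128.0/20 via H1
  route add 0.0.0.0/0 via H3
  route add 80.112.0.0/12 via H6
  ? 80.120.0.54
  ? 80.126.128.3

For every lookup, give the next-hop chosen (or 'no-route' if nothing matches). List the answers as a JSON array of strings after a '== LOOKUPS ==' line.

Trace:
  + 80.126.135.15/32 (H2) depth=32
  + 80.126.128.0/17 (H6) depth=17
  ? 80.126.128.97  path d0:-→d1:-→d2:-→d3:-→d4:-→d5:-→d6:-→d7:-→d8:-→d9:-→d10:-→d11:-→d12:-→d13:-→d14:-→d15:-→d16:-→d17:H6→d18:-→d19:-→d20:-→d21:-  best=H6
  ? 80.126.128.10  path d0:-→d1:-→d2:-→d3:-→d4:-→d5:-→d6:-→d7:-→d8:-→d9:-→d10:-→d11:-→d12:-→d13:-→d14:-→d15:-→d16:-→d17:H6→d18:-→d19:-→d20:-→d21:-  best=H6
  ? 90.138.208.89  path d0:-→d1:-→d2:-→d3:-→d4:-  best=no-route
  - 80.126.135.15/32 clear@32
  + 80.126.135.15/32 (H0) depth=32
  ? 80.126.135.15  path d0:-→d1:-→d2:-→d3:-→d4:-→d5:-→d6:-→d7:-→d8:-→d9:-→d10:-→d11:-→d12:-→d13:-→d14:-→d15:-→d16:-→d17:H6→d18:-→d19:-→d20:-→d21:-→d22:-→d23:-→d24:-→d25:-→d26:-→d27:-→d28:-→d29:-→d30:-→d31:-→d32:H0  best=H0
  + 69.160.0.0/12 (H0) depth=12
  - 80.126.135.15/32 clear@32
  + 80.120.0.0/13 (H1) depth=13
  + 0.0.0.0/0 (H4) depth=0
  + 80.112.0.0/12 (H3) depth=12
  ? 80.126.130.234  path d0:H4→d1:-→d2:-→d3:-→d4:-→d5:-→d6:-→d7:-→d8:-→d9:-→d10:-→d11:-→d12:H3→d13:H1→d14:-→d15:-→d16:-→d17:H6→d18:-→d19:-→d20:-→d21:-  best=H6
  + 80.126.128.0/20 (H1) depth=20
  + 80.126.128.0/20 (H1) depth=20
  + 0.0.0.0/0 (H3) depth=0
  + 80.112.0.0/12 (H6) depth=12
  ? 80.120.0.54  path d0:H3→d1:-→d2:-→d3:-→d4:-→d5:-→d6:-→d7:-→d8:-→d9:-→d10:-→d11:-→d12:H6→d13:H1  best=H1
  ? 80.126.128.3  path d0:H3→d1:-→d2:-→d3:-→d4:-→d5:-→d6:-→d7:-→d8:-→d9:-→d10:-→d11:-→d12:H6→d13:H1→d14:-→d15:-→d16:-→d17:H6→d18:-→d19:-→d20:H1→d21:-  best=H1

== LOOKUPS ==
["H6","H6","no-route","H0","H6","H1","H1"]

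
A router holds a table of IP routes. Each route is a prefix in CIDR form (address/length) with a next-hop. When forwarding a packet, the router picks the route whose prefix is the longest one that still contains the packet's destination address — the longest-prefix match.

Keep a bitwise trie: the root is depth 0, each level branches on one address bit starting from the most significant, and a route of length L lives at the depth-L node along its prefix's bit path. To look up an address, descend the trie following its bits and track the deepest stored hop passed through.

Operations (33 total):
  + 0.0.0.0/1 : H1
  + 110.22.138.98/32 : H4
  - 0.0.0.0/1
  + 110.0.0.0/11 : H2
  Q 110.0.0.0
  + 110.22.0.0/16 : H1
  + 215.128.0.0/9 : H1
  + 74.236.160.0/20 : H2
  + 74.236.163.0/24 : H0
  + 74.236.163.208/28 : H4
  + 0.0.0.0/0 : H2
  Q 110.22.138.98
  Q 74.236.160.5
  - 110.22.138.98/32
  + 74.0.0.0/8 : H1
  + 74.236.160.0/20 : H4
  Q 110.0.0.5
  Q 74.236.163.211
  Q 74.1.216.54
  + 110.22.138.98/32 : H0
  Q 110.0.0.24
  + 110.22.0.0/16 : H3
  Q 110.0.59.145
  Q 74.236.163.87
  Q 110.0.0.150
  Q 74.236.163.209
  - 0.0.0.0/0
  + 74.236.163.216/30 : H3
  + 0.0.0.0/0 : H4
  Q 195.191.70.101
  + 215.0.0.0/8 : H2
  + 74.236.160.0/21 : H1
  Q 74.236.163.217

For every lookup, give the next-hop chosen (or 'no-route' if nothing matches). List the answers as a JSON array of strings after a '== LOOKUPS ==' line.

Apply in order:
  + 0.0.0.0/1 (H1) depth=1
  + 110.22.138.98/32 (H4) depth=32
  del 0.0.0.0/1 (clear depth 1)
  + 110.0.0.0/11 (H2) depth=11
  Q 110.0.0.0: descend 01101110000 ; hops seen [H2] ; pick H2
  + 110.22.0.0/16 (H1) depth=16
  + 215.128.0.0/9 (H1) depth=9
  + 74.236.160.0/20 (H2) depth=20
  + 74.236.163.0/24 (H0) depth=24
  + 74.236.163.208/28 (H4) depth=28
  + 0.0.0.0/0 (H2) depth=0
  Q 110.22.138.98: descend 01101110000101101000101001100010 ; hops seen [H2,H2,H1,H4] ; pick H4
  Q 74.236.160.5: descend 0100101011101100101000 ; hops seen [H2,H2] ; pick H2
  del 110.22.138.98/32 (clear depth 32)
  + 74.0.0.0/8 (H1) depth=8
  + 74.236.160.0/20 (H4) depth=20
  Q 110.0.0.5: descend 01101110000 ; hops seen [H2,H2] ; pick H2
  Q 74.236.163.211: descend 0100101011101100101000111101 ; hops seen [H2,H1,H4,H0,H4] ; pick H4
  Q 74.1.216.54: descend 01001010 ; hops seen [H2,H1] ; pick H1
  + 110.22.138.98/32 (H0) depth=32
  Q 110.0.0.24: descend 01101110000 ; hops seen [H2,H2] ; pick H2
  + 110.22.0.0/16 (H3) depth=16
  Q 110.0.59.145: descend 01101110000 ; hops seen [H2,H2] ; pick H2
  Q 74.236.163.87: descend 010010101110110010100011 ; hops seen [H2,H1,H4,H0] ; pick H0
  Q 110.0.0.150: descend 01101110000 ; hops seen [H2,H2] ; pick H2
  Q 74.236.163.209: descend 0100101011101100101000111101 ; hops seen [H2,H1,H4,H0,H4] ; pick H4
  del 0.0.0.0/0 (clear depth 0)
  + 74.236.163.216/30 (H3) depth=30
  + 0.0.0.0/0 (H4) depth=0
  Q 195.191.70.101: descend 110 ; hops seen [H4] ; pick H4
  + 215.0.0.0/8 (H2) depth=8
  + 74.236.160.0/21 (H1) depth=21
  Q 74.236.163.217: descend 010010101110110010100011110110 ; hops seen [H4,H1,H4,H1,H0,H4,H3] ; pick H3

== LOOKUPS ==
["H2","H4","H2","H2","H4","H1","H2","H2","H0","H2","H4","H4","H3"]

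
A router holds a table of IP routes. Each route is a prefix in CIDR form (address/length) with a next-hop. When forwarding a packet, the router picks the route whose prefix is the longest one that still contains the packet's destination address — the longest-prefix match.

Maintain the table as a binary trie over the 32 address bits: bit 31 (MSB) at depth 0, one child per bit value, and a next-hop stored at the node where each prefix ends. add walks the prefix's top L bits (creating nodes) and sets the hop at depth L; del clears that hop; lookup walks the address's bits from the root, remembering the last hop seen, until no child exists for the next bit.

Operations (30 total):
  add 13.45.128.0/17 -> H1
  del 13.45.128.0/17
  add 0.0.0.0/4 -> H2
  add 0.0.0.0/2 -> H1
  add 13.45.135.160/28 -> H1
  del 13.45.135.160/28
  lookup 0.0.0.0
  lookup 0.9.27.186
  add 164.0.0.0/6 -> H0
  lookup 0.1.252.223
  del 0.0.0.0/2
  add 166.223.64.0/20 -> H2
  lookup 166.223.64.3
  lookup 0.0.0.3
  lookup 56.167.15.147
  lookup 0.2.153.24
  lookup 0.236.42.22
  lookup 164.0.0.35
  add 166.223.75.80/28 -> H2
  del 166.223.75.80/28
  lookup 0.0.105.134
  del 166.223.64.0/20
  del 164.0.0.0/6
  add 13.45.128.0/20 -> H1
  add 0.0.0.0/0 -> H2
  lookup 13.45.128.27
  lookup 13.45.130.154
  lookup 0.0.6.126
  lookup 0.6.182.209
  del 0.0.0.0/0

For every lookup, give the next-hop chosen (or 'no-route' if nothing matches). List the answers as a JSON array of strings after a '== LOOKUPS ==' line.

Trace:
  + 13.45.128.0/17 (H1) depth=17
  - 13.45.128.0/17 clear@17
  + 0.0.0.0/4 (H2) depth=4
  + 0.0.0.0/2 (H1) depth=2
  + 13.45.135.160/28 (H1) depth=28
  - 13.45.135.160/28 clear@28
  lookup 0.0.0.0: bits 0000 walk d0:-→d1:-→d2:H1→d3:-→d4:H2 -> H2
  lookup 0.9.27.186: bits 0000 walk d0:-→d1:-→d2:H1→d3:-→d4:H2 -> H2
  + 164.0.0.0/6 (H0) depth=6
  lookup 0.1.252.223: bits 0000 walk d0:-→d1:-→d2:H1→d3:-→d4:H2 -> H2
  - 0.0.0.0/2 clear@2
  + 166.223.64.0/20 (H2) depth=20
  lookup 166.223.64.3: bits 10100110110111110100 walk d0:-→d1:-→d2:-→d3:-→d4:-→d5:-→d6:H0→d7:-→d8:-→d9:-→d10:-→d11:-→d12:-→d13:-→d14:-→d15:-→d16:-→d17:-→d18:-→d19:-→d20:H2 -> H2
  lookup 0.0.0.3: bits 0000 walk d0:-→d1:-→d2:-→d3:-→d4:H2 -> H2
  lookup 56.167.15.147: bits 00 walk d0:-→d1:-→d2:- -> no-route
  lookup 0.2.153.24: bits 0000 walk d0:-→d1:-→d2:-→d3:-→d4:H2 -> H2
  lookup 0.236.42.22: bits 0000 walk d0:-→d1:-→d2:-→d3:-→d4:H2 -> H2
  lookup 164.0.0.35: bits 101001 walk d0:-→d1:-→d2:-→d3:-→d4:-→d5:-→d6:H0 -> H0
  + 166.223.75.80/28 (H2) depth=28
  - 166.223.75.80/28 clear@28
  lookup 0.0.105.134: bits 0000 walk d0:-→d1:-→d2:-→d3:-→d4:H2 -> H2
  - 166.223.64.0/20 clear@20
  - 164.0.0.0/6 clear@6
  + 13.45.128.0/20 (H1) depth=20
  + 0.0.0.0/0 (H2) depth=0
  lookup 13.45.128.27: bits 000011010010110110000 walk d0:H2→d1:-→d2:-→d3:-→d4:H2→d5:-→d6:-→d7:-→d8:-→d9:-→d10:-→d11:-→d12:-→d13:-→d14:-→d15:-→d16:-→d17:-→d18:-→d19:-→d20:H1→d21:- -> H1
  lookup 13.45.130.154: bits 000011010010110110000 walk d0:H2→d1:-→d2:-→d3:-→d4:H2→d5:-→d6:-→d7:-→d8:-→d9:-→d10:-→d11:-→d12:-→d13:-→d14:-→d15:-→d16:-→d17:-→d18:-→d19:-→d20:H1→d21:- -> H1
  lookup 0.0.6.126: bits 0000 walk d0:H2→d1:-→d2:-→d3:-→d4:H2 -> H2
  lookup 0.6.182.209: bits 0000 walk d0:H2→d1:-→d2:-→d3:-→d4:H2 -> H2
  - 0.0.0.0/0 clear@0

== LOOKUPS ==
["H2","H2","H2","H2","H2","no-route","H2","H2","H0","H2","H1","H1","H2","H2"]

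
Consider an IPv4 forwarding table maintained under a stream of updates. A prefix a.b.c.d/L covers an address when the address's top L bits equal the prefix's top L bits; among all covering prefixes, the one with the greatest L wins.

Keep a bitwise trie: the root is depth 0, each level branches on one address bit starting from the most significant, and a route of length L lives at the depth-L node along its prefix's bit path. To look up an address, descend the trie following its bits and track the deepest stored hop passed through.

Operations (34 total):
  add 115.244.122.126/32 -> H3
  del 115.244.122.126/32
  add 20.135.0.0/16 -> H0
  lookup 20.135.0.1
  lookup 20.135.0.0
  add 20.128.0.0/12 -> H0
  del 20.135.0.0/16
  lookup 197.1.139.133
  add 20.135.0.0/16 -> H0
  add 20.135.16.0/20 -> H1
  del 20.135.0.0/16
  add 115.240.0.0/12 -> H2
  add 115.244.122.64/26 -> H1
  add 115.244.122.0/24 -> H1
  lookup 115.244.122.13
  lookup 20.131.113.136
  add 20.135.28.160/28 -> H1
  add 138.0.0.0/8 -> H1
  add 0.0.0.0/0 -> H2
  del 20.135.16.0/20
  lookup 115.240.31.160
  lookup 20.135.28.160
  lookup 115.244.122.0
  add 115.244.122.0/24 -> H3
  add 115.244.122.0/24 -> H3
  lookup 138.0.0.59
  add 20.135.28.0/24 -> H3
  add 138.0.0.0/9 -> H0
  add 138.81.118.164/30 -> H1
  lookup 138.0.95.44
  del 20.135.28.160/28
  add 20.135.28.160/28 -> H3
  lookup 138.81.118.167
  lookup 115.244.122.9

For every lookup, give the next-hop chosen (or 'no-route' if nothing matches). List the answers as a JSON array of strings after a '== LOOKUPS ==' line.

Trace:
  add 115.244.122.126/32 -> H3 at depth 32
  - 115.244.122.126/32 clear@32
  add 20.135.0.0/16 -> H0 at depth 16
  lookup 20.135.0.1: bits 0001010010000111 walk d0:-→d1:-→d2:-→d3:-→d4:-→d5:-→d6:-→d7:-→d8:-→d9:-→d10:-→d11:-→d12:-→d13:-→d14:-→d15:-→d16:H0 -> H0
  lookup 20.135.0.0: bits 0001010010000111 walk d0:-→d1:-→d2:-→d3:-→d4:-→d5:-→d6:-→d7:-→d8:-→d9:-→d10:-→d11:-→d12:-→d13:-→d14:-→d15:-→d16:H0 -> H0
  add 20.128.0.0/12 -> H0 at depth 12
  - 20.135.0.0/16 clear@16
  lookup 197.1.139.133: bits ε walk d0:- -> no-route
  add 20.135.0.0/16 -> H0 at depth 16
  add 20.135.16.0/20 -> H1 at depth 20
  - 20.135.0.0/16 clear@16
  add 115.240.0.0/12 -> H2 at depth 12
  add 115.244.122.64/26 -> H1 at depth 26
  add 115.244.122.0/24 -> H1 at depth 24
  lookup 115.244.122.13: bits 0111001111110100011110100 walk d0:-→d1:-→d2:-→d3:-→d4:-→d5:-→d6:-→d7:-→d8:-→d9:-→d10:-→d11:-→d12:H2→d13:-→d14:-→d15:-→d16:-→d17:-→d18:-→d19:-→d20:-→d21:-→d22:-→d23:-→d24:H1→d25:- -> H1
  lookup 20.131.113.136: bits 0001010010000 walk d0:-→d1:-→d2:-→d3:-→d4:-→d5:-→d6:-→d7:-→d8:-→d9:-→d10:-→d11:-→d12:H0→d13:- -> H0
  add 20.135.28.160/28 -> H1 at depth 28
  add 138.0.0.0/8 -> H1 at depth 8
  add 0.0.0.0/0 -> H2 at depth 0
  - 20.135.16.0/20 clear@20
  lookup 115.240.31.160: bits 0111001111110 walk d0:H2→d1:-→d2:-→d3:-→d4:-→d5:-→d6:-→d7:-→d8:-→d9:-→d10:-→d11:-→d12:H2→d13:- -> H2
  lookup 20.135.28.160: bits 0001010010000111000111001010 walk d0:H2→d1:-→d2:-→d3:-→d4:-→d5:-→d6:-→d7:-→d8:-→d9:-→d10:-→d11:-→d12:H0→d13:-→d14:-→d15:-→d16:-→d17:-→d18:-→d19:-→d20:-→d21:-→d22:-→d23:-→d24:-→d25:-→d26:-→d27:-→d28:H1 -> H1
  lookup 115.244.122.0: bits 0111001111110100011110100 walk d0:H2→d1:-→d2:-→d3:-→d4:-→d5:-→d6:-→d7:-→d8:-→d9:-→d10:-→d11:-→d12:H2→d13:-→d14:-→d15:-→d16:-→d17:-→d18:-→d19:-→d20:-→d21:-→d22:-→d23:-→d24:H1→d25:- -> H1
  add 115.244.122.0/24 -> H3 at depth 24
  add 115.244.122.0/24 -> H3 at depth 24
  lookup 138.0.0.59: bits 10001010 walk d0:H2→d1:-→d2:-→d3:-→d4:-→d5:-→d6:-→d7:-→d8:H1 -> H1
  add 20.135.28.0/24 -> H3 at depth 24
  add 138.0.0.0/9 -> H0 at depth 9
  add 138.81.118.164/30 -> H1 at depth 30
  lookup 138.0.95.44: bits 100010100 walk d0:H2→d1:-→d2:-→d3:-→d4:-→d5:-→d6:-→d7:-→d8:H1→d9:H0 -> H0
  - 20.135.28.160/28 clear@28
  add 20.135.28.160/28 -> H3 at depth 28
  lookup 138.81.118.167: bits 100010100101000101110110101001 walk d0:H2→d1:-→d2:-→d3:-→d4:-→d5:-→d6:-→d7:-→d8:H1→d9:H0→d10:-→d11:-→d12:-→d13:-→d14:-→d15:-→d16:-→d17:-→d18:-→d19:-→d20:-→d21:-→d22:-→d23:-→d24:-→d25:-→d26:-→d27:-→d28:-→d29:-→d30:H1 -> H1
  lookup 115.244.122.9: bits 0111001111110100011110100 walk d0:H2→d1:-→d2:-→d3:-→d4:-→d5:-→d6:-→d7:-→d8:-→d9:-→d10:-→d11:-→d12:H2→d13:-→d14:-→d15:-→d16:-→d17:-→d18:-→d19:-→d20:-→d21:-→d22:-→d23:-→d24:H3→d25:- -> H3

== LOOKUPS ==
["H0","H0","no-route","H1","H0","H2","H1","H1","H1","H0","H1","H3"]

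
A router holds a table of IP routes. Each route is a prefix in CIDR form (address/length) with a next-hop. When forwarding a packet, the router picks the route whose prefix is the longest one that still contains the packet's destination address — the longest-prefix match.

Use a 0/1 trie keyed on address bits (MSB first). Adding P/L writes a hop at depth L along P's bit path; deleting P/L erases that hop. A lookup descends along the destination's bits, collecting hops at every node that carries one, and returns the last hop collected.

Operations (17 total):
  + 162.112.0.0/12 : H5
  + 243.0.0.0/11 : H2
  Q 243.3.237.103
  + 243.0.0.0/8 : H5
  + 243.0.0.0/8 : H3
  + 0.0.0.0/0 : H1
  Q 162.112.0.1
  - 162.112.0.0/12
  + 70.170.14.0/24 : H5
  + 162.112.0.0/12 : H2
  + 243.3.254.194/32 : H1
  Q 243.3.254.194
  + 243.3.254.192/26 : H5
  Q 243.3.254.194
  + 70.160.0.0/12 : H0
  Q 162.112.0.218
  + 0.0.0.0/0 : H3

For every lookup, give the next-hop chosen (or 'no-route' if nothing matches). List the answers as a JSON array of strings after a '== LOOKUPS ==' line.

Apply in order:
  add 162.112.0.0/12 -> H5 at depth 12
  add 243.0.0.0/11 -> H2 at depth 11
  ? 243.3.237.103  path d0:-→d1:-→d2:-→d3:-→d4:-→d5:-→d6:-→d7:-→d8:-→d9:-→d10:-→d11:H2  best=H2
  add 243.0.0.0/8 -> H5 at depth 8
  add 243.0.0.0/8 -> H3 at depth 8
  add 0.0.0.0/0 -> H1 at depth 0
  ? 162.112.0.1  path d0:H1→d1:-→d2:-→d3:-→d4:-→d5:-→d6:-→d7:-→d8:-→d9:-→d10:-→d11:-→d12:H5  best=H5
  - 162.112.0.0/12 clear@12
  add 70.170.14.0/24 -> H5 at depth 24
  add 162.112.0.0/12 -> H2 at depth 12
  add 243.3.254.194/32 -> H1 at depth 32
  ? 243.3.254.194  path d0:H1→d1:-→d2:-→d3:-→d4:-→d5:-→d6:-→d7:-→d8:H3→d9:-→d10:-→d11:H2→d12:-→d13:-→d14:-→d15:-→d16:-→d17:-→d18:-→d19:-→d20:-→d21:-→d22:-→d23:-→d24:-→d25:-→d26:-→d27:-→d28:-→d29:-→d30:-→d31:-→d32:H1  best=H1
  add 243.3.254.192/26 -> H5 at depth 26
  ? 243.3.254.194  path d0:H1→d1:-→d2:-→d3:-→d4:-→d5:-→d6:-→d7:-→d8:H3→d9:-→d10:-→d11:H2→d12:-→d13:-→d14:-→d15:-→d16:-→d17:-→d18:-→d19:-→d20:-→d21:-→d22:-→d23:-→d24:-→d25:-→d26:H5→d27:-→d28:-→d29:-→d30:-→d31:-→d32:H1  best=H1
  add 70.160.0.0/12 -> H0 at depth 12
  ? 162.112.0.218  path d0:H1→d1:-→d2:-→d3:-→d4:-→d5:-→d6:-→d7:-→d8:-→d9:-→d10:-→d11:-→d12:H2  best=H2
  add 0.0.0.0/0 -> H3 at depth 0

== LOOKUPS ==
["H2","H5","H1","H1","H2"]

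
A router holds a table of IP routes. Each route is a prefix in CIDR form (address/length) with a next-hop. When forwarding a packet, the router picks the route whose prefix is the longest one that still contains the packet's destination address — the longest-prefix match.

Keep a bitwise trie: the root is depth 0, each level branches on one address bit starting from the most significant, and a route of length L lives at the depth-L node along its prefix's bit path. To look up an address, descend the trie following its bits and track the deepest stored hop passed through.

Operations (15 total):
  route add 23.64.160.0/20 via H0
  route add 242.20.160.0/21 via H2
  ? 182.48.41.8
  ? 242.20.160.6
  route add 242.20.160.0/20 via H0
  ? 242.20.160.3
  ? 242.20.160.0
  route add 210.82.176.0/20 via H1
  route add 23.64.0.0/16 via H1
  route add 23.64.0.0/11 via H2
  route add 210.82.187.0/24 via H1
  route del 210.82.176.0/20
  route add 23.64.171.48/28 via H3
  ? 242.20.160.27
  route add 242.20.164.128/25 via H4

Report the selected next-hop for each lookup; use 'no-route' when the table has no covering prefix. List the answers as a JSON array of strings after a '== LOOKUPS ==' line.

Trace:
  add 23.64.160.0/20 -> H0 at depth 20
  add 242.20.160.0/21 -> H2 at depth 21
  Q 182.48.41.8: descend 1 ; hops seen [∅] ; pick no-route
  Q 242.20.160.6: descend 111100100001010010100 ; hops seen [H2] ; pick H2
  add 242.20.160.0/20 -> H0 at depth 20
  Q 242.20.160.3: descend 111100100001010010100 ; hops seen [H0,H2] ; pick H2
  Q 242.20.160.0: descend 111100100001010010100 ; hops seen [H0,H2] ; pick H2
  add 210.82.176.0/20 -> H1 at depth 20
  add 23.64.0.0/16 -> H1 at depth 16
  add 23.64.0.0/11 -> H2 at depth 11
  add 210.82.187.0/24 -> H1 at depth 24
  - 210.82.176.0/20 clear@20
  add 23.64.171.48/28 -> H3 at depth 28
  Q 242.20.160.27: descend 111100100001010010100 ; hops seen [H0,H2] ; pick H2
  add 242.20.164.128/25 -> H4 at depth 25

== LOOKUPS ==
["no-route","H2","H2","H2","H2"]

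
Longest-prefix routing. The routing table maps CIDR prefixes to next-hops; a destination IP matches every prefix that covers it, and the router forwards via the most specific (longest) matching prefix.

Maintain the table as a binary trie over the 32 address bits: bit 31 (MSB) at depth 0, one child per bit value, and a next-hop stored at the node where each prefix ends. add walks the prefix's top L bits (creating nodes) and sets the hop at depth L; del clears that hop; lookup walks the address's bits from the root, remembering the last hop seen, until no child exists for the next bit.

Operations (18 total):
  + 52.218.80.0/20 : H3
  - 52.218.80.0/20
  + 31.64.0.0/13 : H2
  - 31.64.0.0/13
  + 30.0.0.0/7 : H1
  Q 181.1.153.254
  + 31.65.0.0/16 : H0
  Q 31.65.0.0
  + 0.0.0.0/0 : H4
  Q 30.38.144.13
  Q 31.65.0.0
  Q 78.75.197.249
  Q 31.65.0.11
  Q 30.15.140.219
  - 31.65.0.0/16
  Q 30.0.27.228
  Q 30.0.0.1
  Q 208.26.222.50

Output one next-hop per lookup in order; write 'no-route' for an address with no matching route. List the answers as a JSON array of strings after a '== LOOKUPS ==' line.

Apply in order:
  + 52.218.80.0/20 (H3) depth=20
  - 52.218.80.0/20 clear@20
  + 31.64.0.0/13 (H2) depth=13
  - 31.64.0.0/13 clear@13
  + 30.0.0.0/7 (H1) depth=7
  lookup 181.1.153.254: bits ε walk d0:- -> no-route
  + 31.65.0.0/16 (H0) depth=16
  lookup 31.65.0.0: bits 0001111101000001 walk d0:-→d1:-→d2:-→d3:-→d4:-→d5:-→d6:-→d7:H1→d8:-→d9:-→d10:-→d11:-→d12:-→d13:-→d14:-→d15:-→d16:H0 -> H0
  + 0.0.0.0/0 (H4) depth=0
  lookup 30.38.144.13: bits 0001111 walk d0:H4→d1:-→d2:-→d3:-→d4:-→d5:-→d6:-→d7:H1 -> H1
  lookup 31.65.0.0: bits 0001111101000001 walk d0:H4→d1:-→d2:-→d3:-→d4:-→d5:-→d6:-→d7:H1→d8:-→d9:-→d10:-→d11:-→d12:-→d13:-→d14:-→d15:-→d16:H0 -> H0
  lookup 78.75.197.249: bits 0 walk d0:H4→d1:- -> H4
  lookup 31.65.0.11: bits 0001111101000001 walk d0:H4→d1:-→d2:-→d3:-→d4:-→d5:-→d6:-→d7:H1→d8:-→d9:-→d10:-→d11:-→d12:-→d13:-→d14:-→d15:-→d16:H0 -> H0
  lookup 30.15.140.219: bits 0001111 walk d0:H4→d1:-→d2:-→d3:-→d4:-→d5:-→d6:-→d7:H1 -> H1
  - 31.65.0.0/16 clear@16
  lookup 30.0.27.228: bits 0001111 walk d0:H4→d1:-→d2:-→d3:-→d4:-→d5:-→d6:-→d7:H1 -> H1
  lookup 30.0.0.1: bits 0001111 walk d0:H4→d1:-→d2:-→d3:-→d4:-→d5:-→d6:-→d7:H1 -> H1
  lookup 208.26.222.50: bits ε walk d0:H4 -> H4

== LOOKUPS ==
["no-route","H0","H1","H0","H4","H0","H1","H1","H1","H4"]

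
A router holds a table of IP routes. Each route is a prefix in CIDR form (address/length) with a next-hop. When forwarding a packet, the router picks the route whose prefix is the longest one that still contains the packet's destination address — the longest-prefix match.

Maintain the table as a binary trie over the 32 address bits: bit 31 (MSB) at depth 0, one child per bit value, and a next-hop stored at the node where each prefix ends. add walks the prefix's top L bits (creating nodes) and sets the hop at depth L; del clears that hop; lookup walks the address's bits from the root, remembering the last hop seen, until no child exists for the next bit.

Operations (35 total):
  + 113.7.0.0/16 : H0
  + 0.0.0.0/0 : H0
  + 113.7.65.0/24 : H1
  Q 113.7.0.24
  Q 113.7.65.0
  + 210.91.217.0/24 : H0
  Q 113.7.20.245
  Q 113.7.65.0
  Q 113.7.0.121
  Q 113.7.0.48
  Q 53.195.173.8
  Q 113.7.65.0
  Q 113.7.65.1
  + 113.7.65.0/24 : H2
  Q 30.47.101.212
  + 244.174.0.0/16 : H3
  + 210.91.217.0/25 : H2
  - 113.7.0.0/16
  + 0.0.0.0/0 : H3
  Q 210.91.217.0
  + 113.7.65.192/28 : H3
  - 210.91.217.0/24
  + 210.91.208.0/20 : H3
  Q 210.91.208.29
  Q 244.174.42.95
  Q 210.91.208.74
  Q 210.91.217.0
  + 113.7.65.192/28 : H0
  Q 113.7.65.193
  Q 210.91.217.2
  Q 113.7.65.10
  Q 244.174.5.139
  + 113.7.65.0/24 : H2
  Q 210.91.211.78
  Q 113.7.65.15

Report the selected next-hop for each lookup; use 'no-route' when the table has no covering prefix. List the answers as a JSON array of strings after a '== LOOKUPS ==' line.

Process each operation:
  + 113.7.0.0/16 (H0) depth=16
  + 0.0.0.0/0 (H0) depth=0
  + 113.7.65.0/24 (H1) depth=24
  lookup 113.7.0.24: bits 01110001000001110 walk d0:H0→d1:-→d2:-→d3:-→d4:-→d5:-→d6:-→d7:-→d8:-→d9:-→d10:-→d11:-→d12:-→d13:-→d14:-→d15:-→d16:H0→d17:- -> H0
  lookup 113.7.65.0: bits 011100010000011101000001 walk d0:H0→d1:-→d2:-→d3:-→d4:-→d5:-→d6:-→d7:-→d8:-→d9:-→d10:-→d11:-→d12:-→d13:-→d14:-→d15:-→d16:H0→d17:-→d18:-→d19:-→d20:-→d21:-→d22:-→d23:-→d24:H1 -> H1
  + 210.91.217.0/24 (H0) depth=24
  lookup 113.7.20.245: bits 01110001000001110 walk d0:H0→d1:-→d2:-→d3:-→d4:-→d5:-→d6:-→d7:-→d8:-→d9:-→d10:-→d11:-→d12:-→d13:-→d14:-→d15:-→d16:H0→d17:- -> H0
  lookup 113.7.65.0: bits 011100010000011101000001 walk d0:H0→d1:-→d2:-→d3:-→d4:-→d5:-→d6:-→d7:-→d8:-→d9:-→d10:-→d11:-→d12:-→d13:-→d14:-→d15:-→d16:H0→d17:-→d18:-→d19:-→d20:-→d21:-→d22:-→d23:-→d24:H1 -> H1
  lookup 113.7.0.121: bits 01110001000001110 walk d0:H0→d1:-→d2:-→d3:-→d4:-→d5:-→d6:-→d7:-→d8:-→d9:-→d10:-→d11:-→d12:-→d13:-→d14:-→d15:-→d16:H0→d17:- -> H0
  lookup 113.7.0.48: bits 01110001000001110 walk d0:H0→d1:-→d2:-→d3:-→d4:-→d5:-→d6:-→d7:-→d8:-→d9:-→d10:-→d11:-→d12:-→d13:-→d14:-→d15:-→d16:H0→d17:- -> H0
  lookup 53.195.173.8: bits 0 walk d0:H0→d1:- -> H0
  lookup 113.7.65.0: bits 011100010000011101000001 walk d0:H0→d1:-→d2:-→d3:-→d4:-→d5:-→d6:-→d7:-→d8:-→d9:-→d10:-→d11:-→d12:-→d13:-→d14:-→d15:-→d16:H0→d17:-→d18:-→d19:-→d20:-→d21:-→d22:-→d23:-→d24:H1 -> H1
  lookup 113.7.65.1: bits 011100010000011101000001 walk d0:H0→d1:-→d2:-→d3:-→d4:-→d5:-→d6:-→d7:-→d8:-→d9:-→d10:-→d11:-→d12:-→d13:-→d14:-→d15:-→d16:H0→d17:-→d18:-→d19:-→d20:-→d21:-→d22:-→d23:-→d24:H1 -> H1
  + 113.7.65.0/24 (H2) depth=24
  lookup 30.47.101.212: bits 0 walk d0:H0→d1:- -> H0
  + 244.174.0.0/16 (H3) depth=16
  + 210.91.217.0/25 (H2) depth=25
  del 113.7.0.0/16 (clear depth 16)
  + 0.0.0.0/0 (H3) depth=0
  lookup 210.91.217.0: bits 1101001001011011110110010 walk d0:H3→d1:-→d2:-→d3:-→d4:-→d5:-→d6:-→d7:-→d8:-→d9:-→d10:-→d11:-→d12:-→d13:-→d14:-→d15:-→d16:-→d17:-→d18:-→d19:-→d20:-→d21:-→d22:-→d23:-→d24:H0→d25:H2 -> H2
  + 113.7.65.192/28 (H3) depth=28
  del 210.91.217.0/24 (clear depth 24)
  + 210.91.208.0/20 (H3) depth=20
  lookup 210.91.208.29: bits 11010010010110111101 walk d0:H3→d1:-→d2:-→d3:-→d4:-→d5:-→d6:-→d7:-→d8:-→d9:-→d10:-→d11:-→d12:-→d13:-→d14:-→d15:-→d16:-→d17:-→d18:-→d19:-→d20:H3 -> H3
  lookup 244.174.42.95: bits 1111010010101110 walk d0:H3→d1:-→d2:-→d3:-→d4:-→d5:-→d6:-→d7:-→d8:-→d9:-→d10:-→d11:-→d12:-→d13:-→d14:-→d15:-→d16:H3 -> H3
  lookup 210.91.208.74: bits 11010010010110111101 walk d0:H3→d1:-→d2:-→d3:-→d4:-→d5:-→d6:-→d7:-→d8:-→d9:-→d10:-→d11:-→d12:-→d13:-→d14:-→d15:-→d16:-→d17:-→d18:-→d19:-→d20:H3 -> H3
  lookup 210.91.217.0: bits 1101001001011011110110010 walk d0:H3→d1:-→d2:-→d3:-→d4:-→d5:-→d6:-→d7:-→d8:-→d9:-→d10:-→d11:-→d12:-→d13:-→d14:-→d15:-→d16:-→d17:-→d18:-→d19:-→d20:H3→d21:-→d22:-→d23:-→d24:-→d25:H2 -> H2
  + 113.7.65.192/28 (H0) depth=28
  lookup 113.7.65.193: bits 0111000100000111010000011100 walk d0:H3→d1:-→d2:-→d3:-→d4:-→d5:-→d6:-→d7:-→d8:-→d9:-→d10:-→d11:-→d12:-→d13:-→d14:-→d15:-→d16:-→d17:-→d18:-→d19:-→d20:-→d21:-→d22:-→d23:-→d24:H2→d25:-→d26:-→d27:-→d28:H0 -> H0
  lookup 210.91.217.2: bits 1101001001011011110110010 walk d0:H3→d1:-→d2:-→d3:-→d4:-→d5:-→d6:-→d7:-→d8:-→d9:-→d10:-→d11:-→d12:-→d13:-→d14:-→d15:-→d16:-→d17:-→d18:-→d19:-→d20:H3→d21:-→d22:-→d23:-→d24:-→d25:H2 -> H2
  lookup 113.7.65.10: bits 011100010000011101000001 walk d0:H3→d1:-→d2:-→d3:-→d4:-→d5:-→d6:-→d7:-→d8:-→d9:-→d10:-→d11:-→d12:-→d13:-→d14:-→d15:-→d16:-→d17:-→d18:-→d19:-→d20:-→d21:-→d22:-→d23:-→d24:H2 -> H2
  lookup 244.174.5.139: bits 1111010010101110 walk d0:H3→d1:-→d2:-→d3:-→d4:-→d5:-→d6:-→d7:-→d8:-→d9:-→d10:-→d11:-→d12:-→d13:-→d14:-→d15:-→d16:H3 -> H3
  + 113.7.65.0/24 (H2) depth=24
  lookup 210.91.211.78: bits 11010010010110111101 walk d0:H3→d1:-→d2:-→d3:-→d4:-→d5:-→d6:-→d7:-→d8:-→d9:-→d10:-→d11:-→d12:-→d13:-→d14:-→d15:-→d16:-→d17:-→d18:-→d19:-→d20:H3 -> H3
  lookup 113.7.65.15: bits 011100010000011101000001 walk d0:H3→d1:-→d2:-→d3:-→d4:-→d5:-→d6:-→d7:-→d8:-→d9:-→d10:-→d11:-→d12:-→d13:-→d14:-→d15:-→d16:-→d17:-→d18:-→d19:-→d20:-→d21:-→d22:-→d23:-→d24:H2 -> H2

== LOOKUPS ==
["H0","H1","H0","H1","H0","H0","H0","H1","H1","H0","H2","H3","H3","H3","H2","H0","H2","H2","H3","H3","H2"]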